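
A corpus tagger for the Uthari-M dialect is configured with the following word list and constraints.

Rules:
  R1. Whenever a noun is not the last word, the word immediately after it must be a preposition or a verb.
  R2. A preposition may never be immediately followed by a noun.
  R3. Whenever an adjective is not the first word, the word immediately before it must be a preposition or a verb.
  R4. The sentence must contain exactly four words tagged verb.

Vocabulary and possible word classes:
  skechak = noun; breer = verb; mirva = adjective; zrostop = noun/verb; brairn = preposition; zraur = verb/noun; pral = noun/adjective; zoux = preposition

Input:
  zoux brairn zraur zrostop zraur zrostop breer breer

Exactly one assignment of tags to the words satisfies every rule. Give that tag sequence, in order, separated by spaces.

Candidates per position — 1:zoux {preposition}; 2:brairn {preposition}; 3:zraur {verb,noun}; 4:zrostop {noun,verb}; 5:zraur {verb,noun}; 6:zrostop {noun,verb}; 7:breer {verb}; 8:breer {verb}.
Word 3 cannot be noun — rule 2 would then fail for every completion. It is verb.
The remaining ambiguous positions (4, 5, 6) are resolved jointly — only one combination satisfies every rule.
So the tagging must be: preposition preposition verb noun verb noun verb verb.
Rule-by-rule: rule 1 holds; rule 2 holds; rule 3 holds; rule 4 holds.

preposition preposition verb noun verb noun verb verb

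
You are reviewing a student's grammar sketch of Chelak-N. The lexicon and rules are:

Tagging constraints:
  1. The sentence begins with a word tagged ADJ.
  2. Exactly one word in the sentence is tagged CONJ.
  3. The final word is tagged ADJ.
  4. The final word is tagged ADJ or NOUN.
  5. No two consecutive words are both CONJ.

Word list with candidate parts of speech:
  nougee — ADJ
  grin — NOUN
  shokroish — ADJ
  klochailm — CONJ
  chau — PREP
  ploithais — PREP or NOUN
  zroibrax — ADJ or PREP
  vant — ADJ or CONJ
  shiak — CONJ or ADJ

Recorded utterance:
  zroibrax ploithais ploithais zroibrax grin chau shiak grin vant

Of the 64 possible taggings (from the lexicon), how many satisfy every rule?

8

Candidates per position — 1:zroibrax {ADJ,PREP}; 2:ploithais {PREP,NOUN}; 3:ploithais {PREP,NOUN}; 4:zroibrax {ADJ,PREP}; 5:grin {NOUN}; 6:chau {PREP}; 7:shiak {CONJ,ADJ}; 8:grin {NOUN}; 9:vant {ADJ,CONJ}.
There are 64 candidate sequences in total.
Checking each against the rules leaves 8 sequences.
Count = 8.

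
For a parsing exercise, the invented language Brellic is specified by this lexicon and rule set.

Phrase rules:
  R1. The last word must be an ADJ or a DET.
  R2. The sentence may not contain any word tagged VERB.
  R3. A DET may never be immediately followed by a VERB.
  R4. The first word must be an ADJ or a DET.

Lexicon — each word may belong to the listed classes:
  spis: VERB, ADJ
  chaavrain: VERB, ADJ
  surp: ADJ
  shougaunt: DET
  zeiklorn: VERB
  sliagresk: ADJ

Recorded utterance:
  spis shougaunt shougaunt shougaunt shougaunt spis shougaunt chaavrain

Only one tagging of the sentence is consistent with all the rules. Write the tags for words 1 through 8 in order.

ADJ DET DET DET DET ADJ DET ADJ

Candidates per position — 1:spis {VERB,ADJ}; 2:shougaunt {DET}; 3:shougaunt {DET}; 4:shougaunt {DET}; 5:shougaunt {DET}; 6:spis {VERB,ADJ}; 7:shougaunt {DET}; 8:chaavrain {VERB,ADJ}.
Position 1: VERB is ruled out by rule 2; that leaves ADJ.
Position 6: VERB is ruled out by rule 2; that leaves ADJ.
Position 8: VERB is ruled out by rule 1; that leaves ADJ.
That leaves exactly one tagging: ADJ DET DET DET DET ADJ DET ADJ.
Checking: rule 1 ✓; rule 2 ✓; rule 3 ✓; rule 4 ✓.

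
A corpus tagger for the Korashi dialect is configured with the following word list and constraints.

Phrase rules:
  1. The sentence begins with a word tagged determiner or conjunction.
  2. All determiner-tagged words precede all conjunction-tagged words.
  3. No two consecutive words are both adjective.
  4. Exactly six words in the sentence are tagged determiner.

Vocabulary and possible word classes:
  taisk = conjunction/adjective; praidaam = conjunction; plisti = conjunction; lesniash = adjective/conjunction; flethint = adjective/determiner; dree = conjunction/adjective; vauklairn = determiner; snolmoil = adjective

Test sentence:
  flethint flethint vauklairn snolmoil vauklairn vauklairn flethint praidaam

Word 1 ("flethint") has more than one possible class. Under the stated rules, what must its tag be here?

Candidates per position — 1:flethint {adjective,determiner}; 2:flethint {adjective,determiner}; 3:vauklairn {determiner}; 4:snolmoil {adjective}; 5:vauklairn {determiner}; 6:vauklairn {determiner}; 7:flethint {adjective,determiner}; 8:praidaam {conjunction}.
At position 1, choosing adjective makes rule 1 impossible to satisfy; hence determiner.
At position 2, choosing adjective makes rule 4 impossible to satisfy; hence determiner.
At position 7, choosing adjective makes rule 4 impossible to satisfy; hence determiner.
That leaves exactly one tagging: determiner determiner determiner adjective determiner determiner determiner conjunction.
Verifying each rule — rule 1 satisfied; rule 2 satisfied; rule 3 satisfied; rule 4 satisfied.

determiner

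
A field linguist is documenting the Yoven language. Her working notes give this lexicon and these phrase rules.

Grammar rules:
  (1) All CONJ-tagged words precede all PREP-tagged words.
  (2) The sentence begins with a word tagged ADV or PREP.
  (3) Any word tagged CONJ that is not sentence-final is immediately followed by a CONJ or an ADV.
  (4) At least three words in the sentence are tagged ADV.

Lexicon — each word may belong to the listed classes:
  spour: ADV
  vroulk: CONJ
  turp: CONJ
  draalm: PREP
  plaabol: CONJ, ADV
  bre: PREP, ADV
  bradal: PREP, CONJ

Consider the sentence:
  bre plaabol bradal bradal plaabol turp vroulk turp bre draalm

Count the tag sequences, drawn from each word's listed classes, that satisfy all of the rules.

Candidates per position — 1:bre {PREP,ADV}; 2:plaabol {CONJ,ADV}; 3:bradal {PREP,CONJ}; 4:bradal {PREP,CONJ}; 5:plaabol {CONJ,ADV}; 6:turp {CONJ}; 7:vroulk {CONJ}; 8:turp {CONJ}; 9:bre {PREP,ADV}; 10:draalm {PREP}.
There are 64 candidate sequences in total.
The sequences that satisfy every rule: ADV CONJ CONJ CONJ ADV CONJ CONJ CONJ ADV PREP; ADV ADV CONJ CONJ CONJ CONJ CONJ CONJ ADV PREP; ADV ADV CONJ CONJ ADV CONJ CONJ CONJ ADV PREP.
Count = 3.

3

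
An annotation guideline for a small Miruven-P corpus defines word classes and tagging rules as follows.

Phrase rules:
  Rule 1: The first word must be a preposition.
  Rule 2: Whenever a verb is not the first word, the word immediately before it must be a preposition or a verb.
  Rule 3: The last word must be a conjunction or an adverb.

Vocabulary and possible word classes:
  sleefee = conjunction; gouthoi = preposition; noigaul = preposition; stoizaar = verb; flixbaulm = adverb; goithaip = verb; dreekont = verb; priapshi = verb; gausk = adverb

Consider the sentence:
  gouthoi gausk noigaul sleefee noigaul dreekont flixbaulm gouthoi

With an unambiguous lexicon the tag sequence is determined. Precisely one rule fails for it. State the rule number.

Fixed tagging: preposition adverb preposition conjunction preposition verb adverb preposition.
Checking each rule: R1 ok, R2 ok, R3 fails.
Only rule 3 fails.

3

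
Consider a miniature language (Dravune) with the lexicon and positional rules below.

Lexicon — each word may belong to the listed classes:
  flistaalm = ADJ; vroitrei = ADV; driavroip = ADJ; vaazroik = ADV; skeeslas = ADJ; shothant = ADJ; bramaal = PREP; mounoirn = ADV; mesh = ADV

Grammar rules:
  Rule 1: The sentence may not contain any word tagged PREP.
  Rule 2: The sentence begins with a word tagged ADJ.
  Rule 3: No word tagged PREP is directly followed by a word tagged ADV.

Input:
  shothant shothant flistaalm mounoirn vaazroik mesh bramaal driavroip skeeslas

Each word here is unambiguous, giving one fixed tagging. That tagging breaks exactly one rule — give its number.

1

Fixed tagging: ADJ ADJ ADJ ADV ADV ADV PREP ADJ ADJ.
Applying the rules: R1 fails, R2 ok, R3 ok.
Only rule 1 fails.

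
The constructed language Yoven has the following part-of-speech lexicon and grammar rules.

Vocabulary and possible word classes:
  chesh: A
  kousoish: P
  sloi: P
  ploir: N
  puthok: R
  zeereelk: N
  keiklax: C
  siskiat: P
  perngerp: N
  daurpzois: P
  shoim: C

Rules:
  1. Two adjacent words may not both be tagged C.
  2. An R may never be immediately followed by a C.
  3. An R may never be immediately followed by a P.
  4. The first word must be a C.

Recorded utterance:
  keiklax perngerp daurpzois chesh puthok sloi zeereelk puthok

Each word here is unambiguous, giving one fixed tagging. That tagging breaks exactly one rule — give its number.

3

Fixed tagging: C N P A R P N R.
Checking each rule: R1 holds, R2 holds, R3 violated, R4 holds.
Only rule 3 fails.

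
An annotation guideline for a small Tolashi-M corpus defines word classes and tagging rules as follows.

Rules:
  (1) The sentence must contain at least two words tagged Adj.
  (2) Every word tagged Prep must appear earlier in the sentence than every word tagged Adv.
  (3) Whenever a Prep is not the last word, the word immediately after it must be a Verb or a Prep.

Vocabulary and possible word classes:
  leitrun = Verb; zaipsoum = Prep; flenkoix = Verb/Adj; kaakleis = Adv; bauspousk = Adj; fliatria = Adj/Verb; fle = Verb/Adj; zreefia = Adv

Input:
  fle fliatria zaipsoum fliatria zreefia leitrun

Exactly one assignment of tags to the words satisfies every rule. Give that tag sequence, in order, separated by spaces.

Adj Adj Prep Verb Adv Verb

Candidates per position — 1:fle {Verb,Adj}; 2:fliatria {Adj,Verb}; 3:zaipsoum {Prep}; 4:fliatria {Adj,Verb}; 5:zreefia {Adv}; 6:leitrun {Verb}.
If word 4 were Adj, no tagging could satisfy rule 3; so word 4 is Verb.
If word 1 were Verb, no tagging could satisfy rule 1; so word 1 is Adj.
If word 2 were Verb, no tagging could satisfy rule 1; so word 2 is Adj.
That leaves exactly one tagging: Adj Adj Prep Verb Adv Verb.
Checking: rule 1 satisfied; rule 2 satisfied; rule 3 satisfied.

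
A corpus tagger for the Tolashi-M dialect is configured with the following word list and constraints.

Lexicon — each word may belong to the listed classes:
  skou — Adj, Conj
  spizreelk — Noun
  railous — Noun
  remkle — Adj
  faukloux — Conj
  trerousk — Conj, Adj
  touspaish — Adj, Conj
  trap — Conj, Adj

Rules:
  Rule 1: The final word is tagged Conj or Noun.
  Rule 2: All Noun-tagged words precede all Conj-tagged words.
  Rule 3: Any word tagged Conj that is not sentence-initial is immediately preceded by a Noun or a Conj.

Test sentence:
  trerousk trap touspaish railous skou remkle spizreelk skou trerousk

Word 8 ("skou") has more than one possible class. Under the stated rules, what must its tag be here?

Conj

Candidates per position — 1:trerousk {Conj,Adj}; 2:trap {Conj,Adj}; 3:touspaish {Adj,Conj}; 4:railous {Noun}; 5:skou {Adj,Conj}; 6:remkle {Adj}; 7:spizreelk {Noun}; 8:skou {Adj,Conj}; 9:trerousk {Conj,Adj}.
Word 1 cannot be Conj — rule 2 would then fail for every completion. It is Adj.
Word 2 cannot be Conj — rule 2 would then fail for every completion. It is Adj.
Word 3 cannot be Conj — rule 2 would then fail for every completion. It is Adj.
Word 5 cannot be Conj — rule 2 would then fail for every completion. It is Adj.
Word 9 cannot be Adj — rule 1 would then fail for every completion. It is Conj.
Word 8 cannot be Adj — rule 3 would then fail for every completion. It is Conj.
The unique satisfying tagging is: Adj Adj Adj Noun Adj Adj Noun Conj Conj.
Checking: rule 1 satisfied; rule 2 satisfied; rule 3 satisfied.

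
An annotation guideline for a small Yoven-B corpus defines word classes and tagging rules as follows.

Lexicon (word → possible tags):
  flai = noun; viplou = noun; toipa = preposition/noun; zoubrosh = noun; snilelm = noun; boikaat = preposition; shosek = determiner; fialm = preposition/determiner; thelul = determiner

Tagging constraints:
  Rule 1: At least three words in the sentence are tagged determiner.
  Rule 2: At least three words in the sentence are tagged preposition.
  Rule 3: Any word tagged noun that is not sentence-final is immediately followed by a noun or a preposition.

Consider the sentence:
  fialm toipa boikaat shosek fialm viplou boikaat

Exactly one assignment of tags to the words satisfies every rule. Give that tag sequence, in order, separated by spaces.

determiner preposition preposition determiner determiner noun preposition

Candidates per position — 1:fialm {preposition,determiner}; 2:toipa {preposition,noun}; 3:boikaat {preposition}; 4:shosek {determiner}; 5:fialm {preposition,determiner}; 6:viplou {noun}; 7:boikaat {preposition}.
If word 1 were preposition, no tagging could satisfy rule 1; so word 1 is determiner.
If word 5 were preposition, no tagging could satisfy rule 1; so word 5 is determiner.
If word 2 were noun, no tagging could satisfy rule 2; so word 2 is preposition.
The only consistent sequence is: determiner preposition preposition determiner determiner noun preposition.
Check: rule 1 holds; rule 2 holds; rule 3 holds.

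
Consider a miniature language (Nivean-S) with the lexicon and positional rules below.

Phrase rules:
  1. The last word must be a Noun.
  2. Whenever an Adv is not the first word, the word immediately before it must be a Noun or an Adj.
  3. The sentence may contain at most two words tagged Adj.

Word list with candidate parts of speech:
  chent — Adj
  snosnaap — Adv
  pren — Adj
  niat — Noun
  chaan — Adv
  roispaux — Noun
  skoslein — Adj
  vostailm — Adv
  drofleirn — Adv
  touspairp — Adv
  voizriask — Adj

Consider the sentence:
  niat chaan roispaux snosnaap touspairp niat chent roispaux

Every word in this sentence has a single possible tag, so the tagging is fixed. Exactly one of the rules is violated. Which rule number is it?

2

Fixed tagging: Noun Adv Noun Adv Adv Noun Adj Noun.
Checking each rule: R1 ✓, R2 ✗, R3 ✓.
Only rule 2 fails.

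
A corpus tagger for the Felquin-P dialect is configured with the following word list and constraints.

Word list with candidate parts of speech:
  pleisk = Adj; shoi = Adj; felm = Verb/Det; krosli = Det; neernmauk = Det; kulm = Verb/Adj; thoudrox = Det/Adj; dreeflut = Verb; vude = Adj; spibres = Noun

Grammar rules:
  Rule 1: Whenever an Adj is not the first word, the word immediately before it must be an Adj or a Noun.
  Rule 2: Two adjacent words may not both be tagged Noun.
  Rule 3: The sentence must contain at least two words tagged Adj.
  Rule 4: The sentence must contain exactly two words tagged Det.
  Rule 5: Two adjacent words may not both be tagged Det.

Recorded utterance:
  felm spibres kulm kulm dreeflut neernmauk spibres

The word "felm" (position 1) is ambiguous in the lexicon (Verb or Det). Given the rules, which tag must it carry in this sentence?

Candidates per position — 1:felm {Verb,Det}; 2:spibres {Noun}; 3:kulm {Verb,Adj}; 4:kulm {Verb,Adj}; 5:dreeflut {Verb}; 6:neernmauk {Det}; 7:spibres {Noun}.
Position 1: tagging it Verb would leave rule 4 unsatisfiable, so it must be Det.
Position 3: tagging it Verb would leave rule 3 unsatisfiable, so it must be Adj.
Position 4: tagging it Verb would leave rule 3 unsatisfiable, so it must be Adj.
The only consistent sequence is: Det Noun Adj Adj Verb Det Noun.
Verifying each rule — rule 1 satisfied; rule 2 satisfied; rule 3 satisfied; rule 4 satisfied; rule 5 satisfied.

Det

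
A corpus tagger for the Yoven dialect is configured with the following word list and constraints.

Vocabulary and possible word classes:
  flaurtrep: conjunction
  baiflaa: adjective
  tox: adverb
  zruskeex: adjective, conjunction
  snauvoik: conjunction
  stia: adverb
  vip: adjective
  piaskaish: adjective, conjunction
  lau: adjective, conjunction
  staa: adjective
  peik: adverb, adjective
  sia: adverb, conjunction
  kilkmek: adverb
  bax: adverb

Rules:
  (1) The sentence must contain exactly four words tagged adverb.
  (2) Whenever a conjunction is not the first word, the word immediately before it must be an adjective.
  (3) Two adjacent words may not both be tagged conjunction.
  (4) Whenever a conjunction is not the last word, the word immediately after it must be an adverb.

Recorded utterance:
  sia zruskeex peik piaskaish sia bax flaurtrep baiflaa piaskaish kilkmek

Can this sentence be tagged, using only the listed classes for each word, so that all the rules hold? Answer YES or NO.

NO

Candidates per position — 1:sia {adverb,conjunction}; 2:zruskeex {adjective,conjunction}; 3:peik {adverb,adjective}; 4:piaskaish {adjective,conjunction}; 5:sia {adverb,conjunction}; 6:bax {adverb}; 7:flaurtrep {conjunction}; 8:baiflaa {adjective}; 9:piaskaish {adjective,conjunction}; 10:kilkmek {adverb}.
Rule 2 cannot be satisfied by any choice of tags from the lexicon.
So there is no consistent tagging.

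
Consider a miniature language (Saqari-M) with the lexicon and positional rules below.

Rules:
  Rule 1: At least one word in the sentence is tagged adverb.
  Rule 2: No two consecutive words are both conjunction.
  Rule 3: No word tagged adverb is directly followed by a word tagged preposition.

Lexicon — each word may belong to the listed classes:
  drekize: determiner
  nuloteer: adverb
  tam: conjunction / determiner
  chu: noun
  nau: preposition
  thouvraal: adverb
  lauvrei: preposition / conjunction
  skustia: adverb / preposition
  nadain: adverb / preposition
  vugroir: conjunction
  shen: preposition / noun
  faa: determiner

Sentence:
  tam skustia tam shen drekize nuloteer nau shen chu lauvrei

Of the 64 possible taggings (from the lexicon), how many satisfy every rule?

Candidates per position — 1:tam {conjunction,determiner}; 2:skustia {adverb,preposition}; 3:tam {conjunction,determiner}; 4:shen {preposition,noun}; 5:drekize {determiner}; 6:nuloteer {adverb}; 7:nau {preposition}; 8:shen {preposition,noun}; 9:chu {noun}; 10:lauvrei {preposition,conjunction}.
There are 64 candidate sequences in total.
Rule 3 cannot be satisfied by any choice of tags from the lexicon.
So there is no consistent tagging.
Count = 0.

0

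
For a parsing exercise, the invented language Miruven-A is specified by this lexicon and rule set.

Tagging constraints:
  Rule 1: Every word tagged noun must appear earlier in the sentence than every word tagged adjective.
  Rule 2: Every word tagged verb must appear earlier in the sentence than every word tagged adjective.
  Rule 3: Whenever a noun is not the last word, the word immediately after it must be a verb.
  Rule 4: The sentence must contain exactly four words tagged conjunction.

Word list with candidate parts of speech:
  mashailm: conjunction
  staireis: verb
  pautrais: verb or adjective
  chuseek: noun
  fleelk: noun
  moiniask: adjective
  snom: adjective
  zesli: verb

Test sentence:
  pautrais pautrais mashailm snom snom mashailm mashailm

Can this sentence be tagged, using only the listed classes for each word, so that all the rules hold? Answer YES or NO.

NO

Candidates per position — 1:pautrais {verb,adjective}; 2:pautrais {verb,adjective}; 3:mashailm {conjunction}; 4:snom {adjective}; 5:snom {adjective}; 6:mashailm {conjunction}; 7:mashailm {conjunction}.
Rule 4 cannot be satisfied by any choice of tags from the lexicon.
So there is no consistent tagging.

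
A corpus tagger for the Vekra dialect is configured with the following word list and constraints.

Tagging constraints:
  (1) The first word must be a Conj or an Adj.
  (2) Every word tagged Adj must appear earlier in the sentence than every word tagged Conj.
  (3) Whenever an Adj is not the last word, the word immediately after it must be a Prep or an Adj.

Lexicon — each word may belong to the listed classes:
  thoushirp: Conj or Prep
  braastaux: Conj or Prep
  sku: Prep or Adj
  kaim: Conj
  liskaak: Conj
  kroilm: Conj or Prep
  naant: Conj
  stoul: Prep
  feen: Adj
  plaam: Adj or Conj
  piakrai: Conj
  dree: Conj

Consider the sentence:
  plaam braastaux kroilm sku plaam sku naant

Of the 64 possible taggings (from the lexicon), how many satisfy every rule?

8

Candidates per position — 1:plaam {Adj,Conj}; 2:braastaux {Conj,Prep}; 3:kroilm {Conj,Prep}; 4:sku {Prep,Adj}; 5:plaam {Adj,Conj}; 6:sku {Prep,Adj}; 7:naant {Conj}.
There are 64 candidate sequences in total.
Checking each against the rules leaves 8 sequences.
Count = 8.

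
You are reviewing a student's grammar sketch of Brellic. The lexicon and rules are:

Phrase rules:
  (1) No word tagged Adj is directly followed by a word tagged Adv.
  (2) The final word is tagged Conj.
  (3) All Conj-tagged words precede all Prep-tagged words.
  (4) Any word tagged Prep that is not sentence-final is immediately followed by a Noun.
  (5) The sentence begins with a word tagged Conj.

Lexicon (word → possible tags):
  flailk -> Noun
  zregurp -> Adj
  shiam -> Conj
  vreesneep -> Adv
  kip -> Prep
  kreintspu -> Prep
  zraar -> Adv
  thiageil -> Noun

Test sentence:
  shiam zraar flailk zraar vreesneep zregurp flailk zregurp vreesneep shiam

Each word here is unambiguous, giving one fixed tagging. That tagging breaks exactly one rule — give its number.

Fixed tagging: Conj Adv Noun Adv Adv Adj Noun Adj Adv Conj.
Checking each rule: R1 fail, R2 pass, R3 pass, R4 pass, R5 pass.
Only rule 1 fails.

1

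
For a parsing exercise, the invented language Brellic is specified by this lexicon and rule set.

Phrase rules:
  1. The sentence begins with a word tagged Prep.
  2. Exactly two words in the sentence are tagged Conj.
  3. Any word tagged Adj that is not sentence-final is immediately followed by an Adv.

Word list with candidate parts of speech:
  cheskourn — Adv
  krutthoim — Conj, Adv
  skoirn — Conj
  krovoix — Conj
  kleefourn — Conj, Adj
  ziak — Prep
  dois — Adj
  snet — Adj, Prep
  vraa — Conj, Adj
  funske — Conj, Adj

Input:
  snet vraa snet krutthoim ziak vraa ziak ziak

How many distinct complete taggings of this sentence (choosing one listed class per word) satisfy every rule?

Candidates per position — 1:snet {Adj,Prep}; 2:vraa {Conj,Adj}; 3:snet {Adj,Prep}; 4:krutthoim {Conj,Adv}; 5:ziak {Prep}; 6:vraa {Conj,Adj}; 7:ziak {Prep}; 8:ziak {Prep}.
There are 32 candidate sequences in total.
The sequences that satisfy every rule: Prep Conj Adj Adv Prep Conj Prep Prep; Prep Conj Prep Adv Prep Conj Prep Prep.
Count = 2.

2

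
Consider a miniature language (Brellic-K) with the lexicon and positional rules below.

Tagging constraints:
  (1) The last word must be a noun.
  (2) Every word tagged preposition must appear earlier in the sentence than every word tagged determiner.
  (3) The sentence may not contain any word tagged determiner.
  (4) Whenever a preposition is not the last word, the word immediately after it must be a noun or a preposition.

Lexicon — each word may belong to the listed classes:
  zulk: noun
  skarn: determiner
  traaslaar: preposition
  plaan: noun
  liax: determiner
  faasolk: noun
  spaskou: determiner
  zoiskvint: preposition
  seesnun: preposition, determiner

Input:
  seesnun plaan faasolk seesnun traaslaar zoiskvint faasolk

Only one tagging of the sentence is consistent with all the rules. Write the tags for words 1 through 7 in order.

preposition noun noun preposition preposition preposition noun

Candidates per position — 1:seesnun {preposition,determiner}; 2:plaan {noun}; 3:faasolk {noun}; 4:seesnun {preposition,determiner}; 5:traaslaar {preposition}; 6:zoiskvint {preposition}; 7:faasolk {noun}.
Word 1 cannot be determiner — rule 2 would then fail for every completion. It is preposition.
Word 4 cannot be determiner — rule 2 would then fail for every completion. It is preposition.
That leaves exactly one tagging: preposition noun noun preposition preposition preposition noun.
Verifying each rule — rule 1 satisfied; rule 2 satisfied; rule 3 satisfied; rule 4 satisfied.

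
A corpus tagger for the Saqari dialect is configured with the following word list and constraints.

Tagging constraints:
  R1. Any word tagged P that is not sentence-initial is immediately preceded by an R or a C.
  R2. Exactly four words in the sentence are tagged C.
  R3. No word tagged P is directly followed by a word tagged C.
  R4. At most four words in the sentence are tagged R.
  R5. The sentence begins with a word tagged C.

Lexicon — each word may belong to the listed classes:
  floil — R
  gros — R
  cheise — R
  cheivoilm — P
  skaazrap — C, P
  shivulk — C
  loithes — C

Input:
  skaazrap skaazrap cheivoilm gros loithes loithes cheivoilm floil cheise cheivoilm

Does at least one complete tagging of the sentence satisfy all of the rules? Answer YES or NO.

Candidates per position — 1:skaazrap {C,P}; 2:skaazrap {C,P}; 3:cheivoilm {P}; 4:gros {R}; 5:loithes {C}; 6:loithes {C}; 7:cheivoilm {P}; 8:floil {R}; 9:cheise {R}; 10:cheivoilm {P}.
One satisfying assignment: C C P R C C P R R P.
Check: rule 1 holds; rule 2 holds; rule 3 holds; rule 4 holds; rule 5 holds.

YES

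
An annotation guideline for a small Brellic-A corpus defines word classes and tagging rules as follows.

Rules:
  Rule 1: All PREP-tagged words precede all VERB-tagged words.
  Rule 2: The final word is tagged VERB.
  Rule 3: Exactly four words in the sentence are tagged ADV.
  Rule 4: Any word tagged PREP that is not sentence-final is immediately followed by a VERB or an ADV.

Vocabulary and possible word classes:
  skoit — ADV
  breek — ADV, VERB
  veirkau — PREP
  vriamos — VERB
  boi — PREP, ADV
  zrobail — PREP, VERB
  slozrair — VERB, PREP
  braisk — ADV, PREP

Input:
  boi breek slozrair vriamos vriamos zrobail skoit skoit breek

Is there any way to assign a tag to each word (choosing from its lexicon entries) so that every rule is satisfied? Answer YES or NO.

YES

Candidates per position — 1:boi {PREP,ADV}; 2:breek {ADV,VERB}; 3:slozrair {VERB,PREP}; 4:vriamos {VERB}; 5:vriamos {VERB}; 6:zrobail {PREP,VERB}; 7:skoit {ADV}; 8:skoit {ADV}; 9:breek {ADV,VERB}.
One satisfying assignment: ADV ADV PREP VERB VERB VERB ADV ADV VERB.
Rule-by-rule: rule 1 satisfied; rule 2 satisfied; rule 3 satisfied; rule 4 satisfied.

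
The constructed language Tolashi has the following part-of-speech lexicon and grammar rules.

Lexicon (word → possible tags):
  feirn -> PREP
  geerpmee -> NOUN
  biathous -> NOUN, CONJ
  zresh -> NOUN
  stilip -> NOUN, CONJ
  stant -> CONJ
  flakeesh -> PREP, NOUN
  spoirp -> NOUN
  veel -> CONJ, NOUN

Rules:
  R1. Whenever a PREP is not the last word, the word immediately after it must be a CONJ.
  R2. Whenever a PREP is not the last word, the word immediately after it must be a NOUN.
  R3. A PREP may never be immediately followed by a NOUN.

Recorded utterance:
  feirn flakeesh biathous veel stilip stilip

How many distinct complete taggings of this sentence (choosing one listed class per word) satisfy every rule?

0

Candidates per position — 1:feirn {PREP}; 2:flakeesh {PREP,NOUN}; 3:biathous {NOUN,CONJ}; 4:veel {CONJ,NOUN}; 5:stilip {NOUN,CONJ}; 6:stilip {NOUN,CONJ}.
There are 32 candidate sequences in total.
Rule 1 cannot be satisfied by any choice of tags from the lexicon.
So there is no consistent tagging.
Count = 0.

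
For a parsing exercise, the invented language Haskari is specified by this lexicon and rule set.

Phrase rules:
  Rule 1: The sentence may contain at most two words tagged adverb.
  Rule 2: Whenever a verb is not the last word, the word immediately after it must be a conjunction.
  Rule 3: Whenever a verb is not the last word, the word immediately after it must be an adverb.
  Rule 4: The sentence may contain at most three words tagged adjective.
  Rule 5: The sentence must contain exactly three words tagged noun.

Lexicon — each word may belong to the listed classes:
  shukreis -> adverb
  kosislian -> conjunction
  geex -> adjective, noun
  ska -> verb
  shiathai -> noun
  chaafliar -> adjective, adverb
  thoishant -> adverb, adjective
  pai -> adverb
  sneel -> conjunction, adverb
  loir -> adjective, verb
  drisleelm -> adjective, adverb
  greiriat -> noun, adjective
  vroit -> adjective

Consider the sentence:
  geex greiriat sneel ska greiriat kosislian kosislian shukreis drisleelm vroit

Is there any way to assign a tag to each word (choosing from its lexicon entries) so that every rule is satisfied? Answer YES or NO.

Candidates per position — 1:geex {adjective,noun}; 2:greiriat {noun,adjective}; 3:sneel {conjunction,adverb}; 4:ska {verb}; 5:greiriat {noun,adjective}; 6:kosislian {conjunction}; 7:kosislian {conjunction}; 8:shukreis {adverb}; 9:drisleelm {adjective,adverb}; 10:vroit {adjective}.
Rule 2 cannot be satisfied by any choice of tags from the lexicon.
So there is no consistent tagging.

NO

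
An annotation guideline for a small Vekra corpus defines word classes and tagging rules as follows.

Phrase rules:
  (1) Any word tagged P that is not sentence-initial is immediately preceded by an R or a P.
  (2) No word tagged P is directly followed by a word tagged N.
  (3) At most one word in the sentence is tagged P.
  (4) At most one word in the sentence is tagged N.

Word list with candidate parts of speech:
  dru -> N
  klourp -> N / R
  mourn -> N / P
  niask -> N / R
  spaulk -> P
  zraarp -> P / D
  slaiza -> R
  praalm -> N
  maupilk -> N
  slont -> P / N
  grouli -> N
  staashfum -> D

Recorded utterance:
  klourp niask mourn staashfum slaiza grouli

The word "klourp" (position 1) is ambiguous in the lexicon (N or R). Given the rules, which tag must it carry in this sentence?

Candidates per position — 1:klourp {N,R}; 2:niask {N,R}; 3:mourn {N,P}; 4:staashfum {D}; 5:slaiza {R}; 6:grouli {N}.
At position 1, choosing N makes rule 4 impossible to satisfy; hence R.
At position 2, choosing N makes rule 4 impossible to satisfy; hence R.
At position 3, choosing N makes rule 4 impossible to satisfy; hence P.
So the tagging must be: R R P D R N.
Rule-by-rule: rule 1 ok; rule 2 ok; rule 3 ok; rule 4 ok.

R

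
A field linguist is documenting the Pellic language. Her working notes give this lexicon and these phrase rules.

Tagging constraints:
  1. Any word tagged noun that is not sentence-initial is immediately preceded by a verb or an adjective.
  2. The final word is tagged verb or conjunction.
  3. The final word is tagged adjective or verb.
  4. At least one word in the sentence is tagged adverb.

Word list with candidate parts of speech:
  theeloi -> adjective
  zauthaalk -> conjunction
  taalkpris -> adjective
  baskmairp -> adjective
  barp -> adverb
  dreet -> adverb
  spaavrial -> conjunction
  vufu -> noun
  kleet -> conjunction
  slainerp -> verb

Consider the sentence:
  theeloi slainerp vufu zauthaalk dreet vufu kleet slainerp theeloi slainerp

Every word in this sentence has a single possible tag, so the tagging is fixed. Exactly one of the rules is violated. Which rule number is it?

1

Fixed tagging: adjective verb noun conjunction adverb noun conjunction verb adjective verb.
Applying the rules: R1 fails, R2 ok, R3 ok, R4 ok.
Only rule 1 fails.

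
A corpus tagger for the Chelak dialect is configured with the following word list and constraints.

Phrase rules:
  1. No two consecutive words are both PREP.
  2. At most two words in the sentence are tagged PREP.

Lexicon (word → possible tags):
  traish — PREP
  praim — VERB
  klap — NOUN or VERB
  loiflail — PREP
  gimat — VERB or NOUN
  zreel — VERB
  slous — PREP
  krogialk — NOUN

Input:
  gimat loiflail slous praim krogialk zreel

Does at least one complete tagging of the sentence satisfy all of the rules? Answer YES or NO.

Candidates per position — 1:gimat {VERB,NOUN}; 2:loiflail {PREP}; 3:slous {PREP}; 4:praim {VERB}; 5:krogialk {NOUN}; 6:zreel {VERB}.
Rule 1 cannot be satisfied by any choice of tags from the lexicon.
So there is no consistent tagging.

NO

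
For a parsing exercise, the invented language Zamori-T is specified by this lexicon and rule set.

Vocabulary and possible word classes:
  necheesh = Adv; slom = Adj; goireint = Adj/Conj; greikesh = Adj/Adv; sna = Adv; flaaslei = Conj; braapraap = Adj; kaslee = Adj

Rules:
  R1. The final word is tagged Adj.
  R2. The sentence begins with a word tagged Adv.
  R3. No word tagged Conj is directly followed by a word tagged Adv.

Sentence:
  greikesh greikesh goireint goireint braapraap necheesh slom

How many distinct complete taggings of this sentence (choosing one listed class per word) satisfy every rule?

Candidates per position — 1:greikesh {Adj,Adv}; 2:greikesh {Adj,Adv}; 3:goireint {Adj,Conj}; 4:goireint {Adj,Conj}; 5:braapraap {Adj}; 6:necheesh {Adv}; 7:slom {Adj}.
There are 16 candidate sequences in total.
Checking each against the rules leaves 8 sequences.
Count = 8.

8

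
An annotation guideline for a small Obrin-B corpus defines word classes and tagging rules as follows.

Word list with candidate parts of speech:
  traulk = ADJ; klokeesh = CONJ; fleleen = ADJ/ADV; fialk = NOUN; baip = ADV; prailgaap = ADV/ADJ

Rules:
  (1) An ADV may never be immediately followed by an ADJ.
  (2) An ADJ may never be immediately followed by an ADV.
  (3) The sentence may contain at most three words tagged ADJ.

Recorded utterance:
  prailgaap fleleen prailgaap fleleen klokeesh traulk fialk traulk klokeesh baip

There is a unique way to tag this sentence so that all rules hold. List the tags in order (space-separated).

Candidates per position — 1:prailgaap {ADV,ADJ}; 2:fleleen {ADJ,ADV}; 3:prailgaap {ADV,ADJ}; 4:fleleen {ADJ,ADV}; 5:klokeesh {CONJ}; 6:traulk {ADJ}; 7:fialk {NOUN}; 8:traulk {ADJ}; 9:klokeesh {CONJ}; 10:baip {ADV}.
The remaining ambiguous positions (1, 2, 3, 4) are resolved jointly — only one combination satisfies every rule.
The only consistent sequence is: ADV ADV ADV ADV CONJ ADJ NOUN ADJ CONJ ADV.
Rule-by-rule: rule 1 satisfied; rule 2 satisfied; rule 3 satisfied.

ADV ADV ADV ADV CONJ ADJ NOUN ADJ CONJ ADV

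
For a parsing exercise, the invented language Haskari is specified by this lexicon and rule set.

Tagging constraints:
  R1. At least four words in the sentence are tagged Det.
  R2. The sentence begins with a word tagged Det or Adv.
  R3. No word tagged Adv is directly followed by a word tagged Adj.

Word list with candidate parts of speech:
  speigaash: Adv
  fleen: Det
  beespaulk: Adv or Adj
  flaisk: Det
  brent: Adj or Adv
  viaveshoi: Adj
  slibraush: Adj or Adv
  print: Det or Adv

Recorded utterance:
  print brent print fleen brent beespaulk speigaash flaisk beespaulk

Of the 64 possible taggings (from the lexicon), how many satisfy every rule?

Candidates per position — 1:print {Det,Adv}; 2:brent {Adj,Adv}; 3:print {Det,Adv}; 4:fleen {Det}; 5:brent {Adj,Adv}; 6:beespaulk {Adv,Adj}; 7:speigaash {Adv}; 8:flaisk {Det}; 9:beespaulk {Adv,Adj}.
There are 64 candidate sequences in total.
Checking each against the rules leaves 12 sequences.
Count = 12.

12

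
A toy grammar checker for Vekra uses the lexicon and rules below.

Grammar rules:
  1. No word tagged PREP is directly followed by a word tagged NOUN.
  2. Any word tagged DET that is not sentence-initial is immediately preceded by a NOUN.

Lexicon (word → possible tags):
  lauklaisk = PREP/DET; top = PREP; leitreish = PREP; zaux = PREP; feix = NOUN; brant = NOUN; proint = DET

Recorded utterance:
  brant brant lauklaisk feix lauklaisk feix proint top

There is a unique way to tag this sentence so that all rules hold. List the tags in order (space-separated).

NOUN NOUN DET NOUN DET NOUN DET PREP

Candidates per position — 1:brant {NOUN}; 2:brant {NOUN}; 3:lauklaisk {PREP,DET}; 4:feix {NOUN}; 5:lauklaisk {PREP,DET}; 6:feix {NOUN}; 7:proint {DET}; 8:top {PREP}.
At position 3, choosing PREP makes rule 1 impossible to satisfy; hence DET.
At position 5, choosing PREP makes rule 1 impossible to satisfy; hence DET.
So the tagging must be: NOUN NOUN DET NOUN DET NOUN DET PREP.
Rule-by-rule: rule 1 ok; rule 2 ok.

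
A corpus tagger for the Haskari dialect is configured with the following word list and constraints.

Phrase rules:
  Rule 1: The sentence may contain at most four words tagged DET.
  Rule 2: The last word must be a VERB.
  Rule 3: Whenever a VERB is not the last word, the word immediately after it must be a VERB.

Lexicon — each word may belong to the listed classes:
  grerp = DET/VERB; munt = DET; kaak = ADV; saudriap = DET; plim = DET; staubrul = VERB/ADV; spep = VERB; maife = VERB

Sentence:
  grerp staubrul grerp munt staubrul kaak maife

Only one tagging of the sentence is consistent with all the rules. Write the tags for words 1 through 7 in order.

DET ADV DET DET ADV ADV VERB

Candidates per position — 1:grerp {DET,VERB}; 2:staubrul {VERB,ADV}; 3:grerp {DET,VERB}; 4:munt {DET}; 5:staubrul {VERB,ADV}; 6:kaak {ADV}; 7:maife {VERB}.
Word 1 cannot be VERB — rule 3 would then fail for every completion. It is DET.
Word 2 cannot be VERB — rule 3 would then fail for every completion. It is ADV.
Word 3 cannot be VERB — rule 3 would then fail for every completion. It is DET.
Word 5 cannot be VERB — rule 3 would then fail for every completion. It is ADV.
That leaves exactly one tagging: DET ADV DET DET ADV ADV VERB.
Check: rule 1 satisfied; rule 2 satisfied; rule 3 satisfied.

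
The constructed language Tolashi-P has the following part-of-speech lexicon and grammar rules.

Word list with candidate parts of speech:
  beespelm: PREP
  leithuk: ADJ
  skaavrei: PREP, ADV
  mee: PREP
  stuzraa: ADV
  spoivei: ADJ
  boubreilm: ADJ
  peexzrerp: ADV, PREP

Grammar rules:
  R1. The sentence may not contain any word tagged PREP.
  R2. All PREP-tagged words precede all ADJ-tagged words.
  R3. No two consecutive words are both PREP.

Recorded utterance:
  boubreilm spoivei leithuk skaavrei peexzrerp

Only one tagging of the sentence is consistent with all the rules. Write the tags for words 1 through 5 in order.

Candidates per position — 1:boubreilm {ADJ}; 2:spoivei {ADJ}; 3:leithuk {ADJ}; 4:skaavrei {PREP,ADV}; 5:peexzrerp {ADV,PREP}.
Word 4 cannot be PREP — rule 1 would then fail for every completion. It is ADV.
Word 5 cannot be PREP — rule 1 would then fail for every completion. It is ADV.
That leaves exactly one tagging: ADJ ADJ ADJ ADV ADV.
Check: rule 1 holds; rule 2 holds; rule 3 holds.

ADJ ADJ ADJ ADV ADV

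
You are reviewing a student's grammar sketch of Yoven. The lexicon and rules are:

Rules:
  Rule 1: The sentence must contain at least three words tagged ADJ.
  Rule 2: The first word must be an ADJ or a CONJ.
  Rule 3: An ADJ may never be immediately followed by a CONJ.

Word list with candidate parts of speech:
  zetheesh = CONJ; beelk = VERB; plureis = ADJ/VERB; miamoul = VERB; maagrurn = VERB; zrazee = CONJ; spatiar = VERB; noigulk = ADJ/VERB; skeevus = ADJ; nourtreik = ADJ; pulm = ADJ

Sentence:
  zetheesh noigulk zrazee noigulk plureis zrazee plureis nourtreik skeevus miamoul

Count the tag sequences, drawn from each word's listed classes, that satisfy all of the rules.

Candidates per position — 1:zetheesh {CONJ}; 2:noigulk {ADJ,VERB}; 3:zrazee {CONJ}; 4:noigulk {ADJ,VERB}; 5:plureis {ADJ,VERB}; 6:zrazee {CONJ}; 7:plureis {ADJ,VERB}; 8:nourtreik {ADJ}; 9:skeevus {ADJ}; 10:miamoul {VERB}.
There are 16 candidate sequences in total.
The sequences that satisfy every rule: CONJ VERB CONJ ADJ VERB CONJ ADJ ADJ ADJ VERB; CONJ VERB CONJ ADJ VERB CONJ VERB ADJ ADJ VERB; CONJ VERB CONJ VERB VERB CONJ ADJ ADJ ADJ VERB.
Count = 3.

3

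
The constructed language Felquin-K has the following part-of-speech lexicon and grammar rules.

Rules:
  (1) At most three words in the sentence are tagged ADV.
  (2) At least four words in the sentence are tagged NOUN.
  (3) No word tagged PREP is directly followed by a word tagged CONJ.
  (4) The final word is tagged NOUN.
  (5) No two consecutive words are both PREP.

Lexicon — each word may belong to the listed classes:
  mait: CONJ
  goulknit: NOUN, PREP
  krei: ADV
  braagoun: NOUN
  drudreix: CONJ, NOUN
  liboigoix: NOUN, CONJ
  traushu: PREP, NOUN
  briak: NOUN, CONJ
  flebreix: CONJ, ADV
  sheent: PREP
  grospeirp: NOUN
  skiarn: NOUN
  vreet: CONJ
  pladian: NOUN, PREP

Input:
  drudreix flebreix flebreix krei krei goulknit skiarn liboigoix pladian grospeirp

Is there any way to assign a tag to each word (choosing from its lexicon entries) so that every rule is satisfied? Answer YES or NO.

YES

Candidates per position — 1:drudreix {CONJ,NOUN}; 2:flebreix {CONJ,ADV}; 3:flebreix {CONJ,ADV}; 4:krei {ADV}; 5:krei {ADV}; 6:goulknit {NOUN,PREP}; 7:skiarn {NOUN}; 8:liboigoix {NOUN,CONJ}; 9:pladian {NOUN,PREP}; 10:grospeirp {NOUN}.
One satisfying assignment: CONJ ADV CONJ ADV ADV PREP NOUN NOUN NOUN NOUN.
Rule-by-rule: rule 1 ok; rule 2 ok; rule 3 ok; rule 4 ok; rule 5 ok.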